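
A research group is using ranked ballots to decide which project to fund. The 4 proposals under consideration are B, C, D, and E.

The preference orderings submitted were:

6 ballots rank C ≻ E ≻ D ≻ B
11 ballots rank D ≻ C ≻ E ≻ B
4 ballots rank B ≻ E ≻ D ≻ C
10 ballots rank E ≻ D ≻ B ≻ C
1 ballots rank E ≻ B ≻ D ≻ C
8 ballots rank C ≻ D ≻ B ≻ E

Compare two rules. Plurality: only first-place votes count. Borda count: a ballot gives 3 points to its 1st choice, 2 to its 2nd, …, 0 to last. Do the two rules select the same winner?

Plurality first-place counts: B 4, C 14, D 11, E 11 → C.
Borda totals: B 32, C 64, D 80, E 64 → D.
The two rules disagree: plurality picks C, Borda picks D.

No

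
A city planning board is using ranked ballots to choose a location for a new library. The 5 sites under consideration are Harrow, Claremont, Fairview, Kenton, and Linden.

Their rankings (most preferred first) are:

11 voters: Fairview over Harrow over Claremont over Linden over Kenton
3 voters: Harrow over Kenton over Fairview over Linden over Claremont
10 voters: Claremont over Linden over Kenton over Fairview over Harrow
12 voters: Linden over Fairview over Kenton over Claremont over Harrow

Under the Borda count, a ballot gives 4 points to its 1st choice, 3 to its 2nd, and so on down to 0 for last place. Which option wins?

Fairview

Borda scores:
  Harrow: 11·3 + 3·4 + 10·0 + 12·0 = 45
  Claremont: 11·2 + 3·0 + 10·4 + 12·1 = 74
  Fairview: 11·4 + 3·2 + 10·1 + 12·3 = 96
  Kenton: 11·0 + 3·3 + 10·2 + 12·2 = 53
  Linden: 11·1 + 3·1 + 10·3 + 12·4 = 92
Fairview has the highest total.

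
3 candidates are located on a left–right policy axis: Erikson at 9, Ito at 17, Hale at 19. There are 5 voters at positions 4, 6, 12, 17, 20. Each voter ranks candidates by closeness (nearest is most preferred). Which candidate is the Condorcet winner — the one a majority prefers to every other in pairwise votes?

With single-peaked preferences on a line, the Condorcet winner is the candidate closest to the median voter.
The median voter (position 12) is closest to Erikson at 9.
Check: Erikson vs Ito — voters closer to Erikson: 3 of 5.

Erikson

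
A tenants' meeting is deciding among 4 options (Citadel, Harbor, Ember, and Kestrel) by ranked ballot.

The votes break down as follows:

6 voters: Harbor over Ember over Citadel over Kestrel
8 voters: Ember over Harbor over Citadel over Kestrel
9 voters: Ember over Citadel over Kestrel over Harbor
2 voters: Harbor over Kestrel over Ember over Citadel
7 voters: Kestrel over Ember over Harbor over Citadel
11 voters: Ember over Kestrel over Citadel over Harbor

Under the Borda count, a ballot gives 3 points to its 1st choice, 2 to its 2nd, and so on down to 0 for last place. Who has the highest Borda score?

Borda scores:
  Citadel: 6·1 + 8·1 + 9·2 + 2·0 + 7·0 + 11·1 = 43
  Harbor: 6·3 + 8·2 + 9·0 + 2·3 + 7·1 + 11·0 = 47
  Ember: 6·2 + 8·3 + 9·3 + 2·1 + 7·2 + 11·3 = 112
  Kestrel: 6·0 + 8·0 + 9·1 + 2·2 + 7·3 + 11·2 = 56
Ember has the highest total.

Ember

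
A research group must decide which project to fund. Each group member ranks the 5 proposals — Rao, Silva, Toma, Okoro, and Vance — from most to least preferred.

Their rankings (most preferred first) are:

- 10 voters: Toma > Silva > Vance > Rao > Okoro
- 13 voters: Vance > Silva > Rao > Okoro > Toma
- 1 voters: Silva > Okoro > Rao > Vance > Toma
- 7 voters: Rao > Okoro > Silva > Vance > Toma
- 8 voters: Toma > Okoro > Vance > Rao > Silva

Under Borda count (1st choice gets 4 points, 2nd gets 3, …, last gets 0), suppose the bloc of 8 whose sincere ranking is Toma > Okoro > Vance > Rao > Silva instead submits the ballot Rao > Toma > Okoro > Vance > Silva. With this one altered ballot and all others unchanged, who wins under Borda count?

Borda totals with the altered ballot: Rao 98, Silva 87, Toma 64, Okoro 53, Vance 88.
The switch changes the winner from Vance to Rao.

Rao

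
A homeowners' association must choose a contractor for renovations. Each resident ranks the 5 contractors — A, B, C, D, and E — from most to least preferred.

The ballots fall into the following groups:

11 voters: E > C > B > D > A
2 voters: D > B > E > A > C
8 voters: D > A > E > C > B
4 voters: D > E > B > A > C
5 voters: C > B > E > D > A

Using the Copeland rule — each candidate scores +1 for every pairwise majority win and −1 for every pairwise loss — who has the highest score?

Pairwise results:
  A vs B: B wins 22–8.
  A vs C: C wins 16–14.
  A vs D: D wins 30–0.
  A vs E: E wins 22–8.
  B vs C: C wins 24–6.
  B vs D: B wins 16–14.
  B vs E: E wins 23–7.
  C vs D: C wins 16–14.
  C vs E: E wins 25–5.
  D vs E: E wins 16–14.
Copeland scores (wins − losses):
  A: 0 − 4 = -4
  B: 2 − 2 = 0
  C: 3 − 1 = 2
  D: 1 − 3 = -2
  E: 4 − 0 = 4
E has the best Copeland score.

E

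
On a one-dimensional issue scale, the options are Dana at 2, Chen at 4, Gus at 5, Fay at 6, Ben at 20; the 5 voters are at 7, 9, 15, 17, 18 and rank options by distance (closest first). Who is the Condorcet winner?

With single-peaked preferences on a line, the Condorcet winner is the candidate closest to the median voter.
The median voter (position 15) is closest to Ben at 20.
Check: Ben vs Chen — voters closer to Ben: 3 of 5.

Ben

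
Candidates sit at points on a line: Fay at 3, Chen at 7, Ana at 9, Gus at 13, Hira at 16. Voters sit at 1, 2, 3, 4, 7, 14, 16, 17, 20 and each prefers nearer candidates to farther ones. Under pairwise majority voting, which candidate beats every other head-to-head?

With single-peaked preferences on a line, the Condorcet winner is the candidate closest to the median voter.
The median voter (position 7) is closest to Chen at 7.
Check: Chen vs Ana — voters closer to Chen: 5 of 9.

Chen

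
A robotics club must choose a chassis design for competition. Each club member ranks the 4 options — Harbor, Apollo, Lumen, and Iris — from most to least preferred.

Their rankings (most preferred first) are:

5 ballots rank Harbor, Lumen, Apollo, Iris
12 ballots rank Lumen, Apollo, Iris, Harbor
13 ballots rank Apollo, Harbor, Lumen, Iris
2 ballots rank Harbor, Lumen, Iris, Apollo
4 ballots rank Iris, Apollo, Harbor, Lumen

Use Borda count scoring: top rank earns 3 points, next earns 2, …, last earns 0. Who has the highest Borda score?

Apollo

Borda scores:
  Harbor: 5·3 + 12·0 + 13·2 + 2·3 + 4·1 = 51
  Apollo: 5·1 + 12·2 + 13·3 + 2·0 + 4·2 = 76
  Lumen: 5·2 + 12·3 + 13·1 + 2·2 + 4·0 = 63
  Iris: 5·0 + 12·1 + 13·0 + 2·1 + 4·3 = 26
Apollo has the highest total.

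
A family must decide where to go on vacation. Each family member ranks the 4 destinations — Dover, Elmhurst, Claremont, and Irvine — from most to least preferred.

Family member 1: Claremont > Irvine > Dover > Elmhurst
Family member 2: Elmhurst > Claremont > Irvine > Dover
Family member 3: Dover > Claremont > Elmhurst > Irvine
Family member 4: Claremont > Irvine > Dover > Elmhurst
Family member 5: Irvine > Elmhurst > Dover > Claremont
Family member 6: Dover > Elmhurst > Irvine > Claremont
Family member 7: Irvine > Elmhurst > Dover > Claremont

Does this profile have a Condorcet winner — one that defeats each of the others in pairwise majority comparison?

Head-to-head results (7 voters total):
Dover vs Elmhurst: Dover wins 4–3.
Dover vs Claremont: Dover wins 4–3.
Dover vs Irvine: Irvine wins 5–2.
Elmhurst vs Claremont: Elmhurst wins 4–3.
Elmhurst vs Irvine: Irvine wins 4–3.
Claremont vs Irvine: Claremont wins 4–3.
No candidate beats all others: Dover beats Claremont beats Irvine beats Dover, a majority cycle.

No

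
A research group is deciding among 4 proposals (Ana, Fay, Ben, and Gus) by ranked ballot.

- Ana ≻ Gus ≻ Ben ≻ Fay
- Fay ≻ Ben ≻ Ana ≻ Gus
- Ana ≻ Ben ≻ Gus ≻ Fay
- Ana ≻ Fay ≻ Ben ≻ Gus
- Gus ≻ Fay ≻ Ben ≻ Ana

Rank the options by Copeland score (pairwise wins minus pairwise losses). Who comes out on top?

Ana

Pairwise results:
  Ana vs Fay: Ana wins 3–2.
  Ana vs Ben: Ana wins 3–2.
  Ana vs Gus: Ana wins 4–1.
  Fay vs Ben: Fay wins 3–2.
  Fay vs Gus: Gus wins 3–2.
  Ben vs Gus: Ben wins 3–2.
Copeland scores (wins − losses):
  Ana: 3 − 0 = 3
  Fay: 1 − 2 = -1
  Ben: 1 − 2 = -1
  Gus: 1 − 2 = -1
Ana has the best Copeland score.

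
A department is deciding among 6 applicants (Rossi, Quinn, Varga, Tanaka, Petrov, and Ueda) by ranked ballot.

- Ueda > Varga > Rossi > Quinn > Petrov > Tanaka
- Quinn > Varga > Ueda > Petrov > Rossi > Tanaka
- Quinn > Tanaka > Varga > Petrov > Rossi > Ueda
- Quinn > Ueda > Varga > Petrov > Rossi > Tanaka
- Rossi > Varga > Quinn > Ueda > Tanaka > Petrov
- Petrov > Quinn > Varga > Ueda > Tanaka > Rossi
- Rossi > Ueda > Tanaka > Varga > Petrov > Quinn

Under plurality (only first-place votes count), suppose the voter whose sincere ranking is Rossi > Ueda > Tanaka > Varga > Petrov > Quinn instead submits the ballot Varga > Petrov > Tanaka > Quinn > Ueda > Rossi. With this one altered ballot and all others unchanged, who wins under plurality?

Quinn

First-place totals with the altered ballot: Rossi 1, Quinn 3, Varga 1, Tanaka 0, Petrov 1, Ueda 1.
The winner is unchanged: still Quinn.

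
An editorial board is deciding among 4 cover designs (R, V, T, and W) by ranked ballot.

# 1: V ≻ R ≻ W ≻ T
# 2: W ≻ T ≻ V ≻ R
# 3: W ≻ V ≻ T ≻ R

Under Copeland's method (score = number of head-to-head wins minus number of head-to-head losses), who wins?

Pairwise results:
  R vs V: V wins 3–0.
  R vs T: T wins 2–1.
  R vs W: W wins 2–1.
  V vs T: V wins 2–1.
  V vs W: W wins 2–1.
  T vs W: W wins 3–0.
Copeland scores (wins − losses):
  R: 0 − 3 = -3
  V: 2 − 1 = 1
  T: 1 − 2 = -1
  W: 3 − 0 = 3
W has the best Copeland score.

W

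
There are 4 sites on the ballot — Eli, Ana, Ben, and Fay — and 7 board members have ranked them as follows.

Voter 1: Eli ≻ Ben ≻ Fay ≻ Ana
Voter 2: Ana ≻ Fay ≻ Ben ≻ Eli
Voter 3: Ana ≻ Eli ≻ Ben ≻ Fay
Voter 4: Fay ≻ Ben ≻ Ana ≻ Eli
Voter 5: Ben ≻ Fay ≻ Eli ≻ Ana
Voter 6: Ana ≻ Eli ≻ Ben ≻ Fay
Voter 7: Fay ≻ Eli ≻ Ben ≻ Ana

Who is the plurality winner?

Ana

First-place vote totals:
  Eli: 1
  Ana: 3
  Ben: 1
  Fay: 2
Ana has the most first-place votes.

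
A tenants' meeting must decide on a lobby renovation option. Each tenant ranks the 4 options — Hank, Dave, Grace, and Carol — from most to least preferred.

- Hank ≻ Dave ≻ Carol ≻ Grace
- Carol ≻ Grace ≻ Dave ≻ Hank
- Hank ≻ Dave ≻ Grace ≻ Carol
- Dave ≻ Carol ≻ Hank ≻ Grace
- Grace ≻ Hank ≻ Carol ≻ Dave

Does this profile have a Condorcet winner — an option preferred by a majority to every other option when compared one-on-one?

Yes

Head-to-head results (5 voters total):
Hank vs Dave: Hank wins 3–2.
Hank vs Grace: Hank wins 3–2.
Hank vs Carol: Hank wins 3–2.
Dave vs Grace: Dave wins 3–2.
Dave vs Carol: Dave wins 3–2.
Grace vs Carol: Carol wins 3–2.
Hank beats each rival — Dave (3–2), Grace (3–2), Carol (3–2) — so Hank is the Condorcet winner.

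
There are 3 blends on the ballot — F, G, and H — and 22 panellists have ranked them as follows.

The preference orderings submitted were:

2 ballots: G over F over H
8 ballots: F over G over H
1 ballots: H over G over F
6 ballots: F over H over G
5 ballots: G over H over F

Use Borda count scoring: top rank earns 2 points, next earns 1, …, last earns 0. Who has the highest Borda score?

F

Borda scores:
  F: 2·1 + 8·2 + 0 + 6·2 + 5·0 = 30
  G: 2·2 + 8·1 + 1 + 6·0 + 5·2 = 23
  H: 2·0 + 8·0 + 2 + 6·1 + 5·1 = 13
F has the highest total.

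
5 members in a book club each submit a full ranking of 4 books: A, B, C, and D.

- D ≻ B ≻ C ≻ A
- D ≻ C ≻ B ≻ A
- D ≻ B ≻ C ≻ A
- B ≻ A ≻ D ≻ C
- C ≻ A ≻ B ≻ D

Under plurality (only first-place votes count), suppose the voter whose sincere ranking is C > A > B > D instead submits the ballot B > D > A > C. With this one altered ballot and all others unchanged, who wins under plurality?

First-place totals with the altered ballot: A 0, B 2, C 0, D 3.
The winner is unchanged: still D.

D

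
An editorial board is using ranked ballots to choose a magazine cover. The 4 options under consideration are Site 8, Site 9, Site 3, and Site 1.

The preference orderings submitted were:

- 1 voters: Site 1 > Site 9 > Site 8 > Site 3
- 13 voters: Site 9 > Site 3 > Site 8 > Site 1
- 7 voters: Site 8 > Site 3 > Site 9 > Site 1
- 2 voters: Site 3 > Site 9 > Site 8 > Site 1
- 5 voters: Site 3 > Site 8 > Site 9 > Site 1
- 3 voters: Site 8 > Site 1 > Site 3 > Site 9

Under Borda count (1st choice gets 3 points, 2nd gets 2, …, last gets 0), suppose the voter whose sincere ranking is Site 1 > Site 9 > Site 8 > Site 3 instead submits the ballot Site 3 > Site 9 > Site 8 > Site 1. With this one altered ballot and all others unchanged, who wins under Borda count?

Borda totals with the altered ballot: Site 8 56, Site 9 57, Site 3 67, Site 1 6.
The winner is unchanged: still Site 3.

Site 3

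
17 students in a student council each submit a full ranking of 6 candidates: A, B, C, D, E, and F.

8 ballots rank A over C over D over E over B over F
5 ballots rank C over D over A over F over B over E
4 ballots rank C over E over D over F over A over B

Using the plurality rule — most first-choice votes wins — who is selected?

First-place vote totals:
  A: 8
  B: 0
  C: 9
  D: 0
  E: 0
  F: 0
C has the most first-place votes.

C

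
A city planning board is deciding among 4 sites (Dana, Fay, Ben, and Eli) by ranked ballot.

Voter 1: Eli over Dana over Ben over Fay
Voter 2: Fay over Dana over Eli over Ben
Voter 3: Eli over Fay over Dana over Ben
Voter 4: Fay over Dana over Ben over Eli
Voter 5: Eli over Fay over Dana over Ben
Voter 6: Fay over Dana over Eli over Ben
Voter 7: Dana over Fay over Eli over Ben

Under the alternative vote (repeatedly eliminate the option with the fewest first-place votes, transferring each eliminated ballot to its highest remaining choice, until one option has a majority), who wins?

Fay

Round 1: Fay 3, Eli 3, Dana 1, Ben 0. Ben has the fewest and is eliminated.
Round 2: Fay 3, Eli 3, Dana 1. Dana has the fewest and is eliminated.
Round 3: Fay 4, Eli 3. Fay has a majority.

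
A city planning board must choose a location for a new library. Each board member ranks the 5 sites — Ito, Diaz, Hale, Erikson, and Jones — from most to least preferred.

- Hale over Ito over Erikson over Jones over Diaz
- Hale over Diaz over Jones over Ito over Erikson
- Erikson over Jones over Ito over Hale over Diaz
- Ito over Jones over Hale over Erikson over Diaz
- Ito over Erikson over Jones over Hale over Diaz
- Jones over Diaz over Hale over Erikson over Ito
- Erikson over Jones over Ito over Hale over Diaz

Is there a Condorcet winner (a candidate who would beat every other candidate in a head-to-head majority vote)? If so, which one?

Head-to-head results (7 voters total):
Ito vs Diaz: Ito wins 5–2.
Ito vs Hale: Ito wins 4–3.
Ito vs Erikson: Ito wins 4–3.
Ito vs Jones: Jones wins 4–3.
Diaz vs Hale: Hale wins 6–1.
Diaz vs Erikson: Erikson wins 5–2.
Diaz vs Jones: Jones wins 6–1.
Hale vs Erikson: Hale wins 4–3.
Hale vs Jones: Jones wins 5–2.
Erikson vs Jones: Erikson wins 4–3.
No candidate beats all others: Ito beats Erikson beats Jones beats Ito, a majority cycle.

There is no Condorcet winner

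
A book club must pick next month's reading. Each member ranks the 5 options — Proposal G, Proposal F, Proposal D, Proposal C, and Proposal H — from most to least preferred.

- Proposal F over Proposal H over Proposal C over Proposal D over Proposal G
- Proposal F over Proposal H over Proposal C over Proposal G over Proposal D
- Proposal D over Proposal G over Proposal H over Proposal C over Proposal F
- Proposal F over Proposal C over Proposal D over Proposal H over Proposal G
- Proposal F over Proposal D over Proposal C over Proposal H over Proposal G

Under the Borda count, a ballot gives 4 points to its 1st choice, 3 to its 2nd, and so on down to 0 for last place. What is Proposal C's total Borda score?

Borda scores:
  Proposal G: 0 + 1 + 3 + 0 + 0 = 4
  Proposal F: 4 + 4 + 0 + 4 + 4 = 16
  Proposal D: 1 + 0 + 4 + 2 + 3 = 10
  Proposal C: 2 + 2 + 1 + 3 + 2 = 10
  Proposal H: 3 + 3 + 2 + 1 + 1 = 10

10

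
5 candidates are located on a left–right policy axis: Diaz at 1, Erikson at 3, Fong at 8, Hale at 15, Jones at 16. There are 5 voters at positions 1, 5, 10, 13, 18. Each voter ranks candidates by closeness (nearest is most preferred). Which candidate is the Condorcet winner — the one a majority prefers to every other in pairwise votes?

With single-peaked preferences on a line, the Condorcet winner is the candidate closest to the median voter.
The median voter (position 10) is closest to Fong at 8.
Check: Fong vs Diaz — voters closer to Fong: 4 of 5.

Fong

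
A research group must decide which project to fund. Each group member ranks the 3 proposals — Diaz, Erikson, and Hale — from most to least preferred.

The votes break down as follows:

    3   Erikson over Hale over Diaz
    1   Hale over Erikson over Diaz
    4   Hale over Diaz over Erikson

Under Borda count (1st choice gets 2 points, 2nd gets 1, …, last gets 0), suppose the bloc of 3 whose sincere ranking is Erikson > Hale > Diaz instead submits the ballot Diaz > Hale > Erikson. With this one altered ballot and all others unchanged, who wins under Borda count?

Hale

Borda totals with the altered ballot: Diaz 10, Erikson 1, Hale 13.
The winner is unchanged: still Hale.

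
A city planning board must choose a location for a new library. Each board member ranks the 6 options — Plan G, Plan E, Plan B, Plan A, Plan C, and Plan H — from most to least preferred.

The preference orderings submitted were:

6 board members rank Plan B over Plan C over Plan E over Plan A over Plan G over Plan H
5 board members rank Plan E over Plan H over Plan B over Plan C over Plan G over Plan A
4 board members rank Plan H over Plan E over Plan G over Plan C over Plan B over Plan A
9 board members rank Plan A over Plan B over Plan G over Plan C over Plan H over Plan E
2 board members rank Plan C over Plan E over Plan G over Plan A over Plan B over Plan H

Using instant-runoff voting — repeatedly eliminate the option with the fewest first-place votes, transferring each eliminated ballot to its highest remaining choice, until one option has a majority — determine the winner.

Round 1: Plan A 9, Plan B 6, Plan E 5, Plan H 4, Plan C 2, Plan G 0. Plan G has the fewest and is eliminated.
Round 2: Plan A 9, Plan B 6, Plan E 5, Plan H 4, Plan C 2. Plan C has the fewest and is eliminated.
Round 3: Plan A 9, Plan E 7, Plan B 6, Plan H 4. Plan H has the fewest and is eliminated.
Round 4: Plan E 11, Plan A 9, Plan B 6. Plan B has the fewest and is eliminated.
Round 5: Plan E 17, Plan A 9. Plan E has a majority.

Plan E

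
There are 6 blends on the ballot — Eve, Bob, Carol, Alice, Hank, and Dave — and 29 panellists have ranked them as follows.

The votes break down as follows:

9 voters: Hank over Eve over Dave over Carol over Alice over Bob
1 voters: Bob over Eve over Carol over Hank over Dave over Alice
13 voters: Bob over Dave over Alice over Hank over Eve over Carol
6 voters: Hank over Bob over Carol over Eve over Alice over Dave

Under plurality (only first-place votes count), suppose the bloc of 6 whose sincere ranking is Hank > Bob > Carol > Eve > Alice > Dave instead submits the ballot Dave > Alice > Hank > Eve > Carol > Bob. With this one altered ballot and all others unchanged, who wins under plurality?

Bob

First-place totals with the altered ballot: Eve 0, Bob 14, Carol 0, Alice 0, Hank 9, Dave 6.
The switch changes the winner from Hank to Bob.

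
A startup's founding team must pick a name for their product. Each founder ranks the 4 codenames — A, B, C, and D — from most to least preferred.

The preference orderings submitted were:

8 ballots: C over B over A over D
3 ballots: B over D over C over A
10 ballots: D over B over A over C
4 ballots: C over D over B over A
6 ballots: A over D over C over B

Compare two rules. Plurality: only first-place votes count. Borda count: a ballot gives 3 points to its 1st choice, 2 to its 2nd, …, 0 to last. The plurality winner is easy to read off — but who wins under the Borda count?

D

Plurality first-place counts: A 6, B 3, C 12, D 10 → C.
Borda totals: A 36, B 49, C 45, D 56 → D.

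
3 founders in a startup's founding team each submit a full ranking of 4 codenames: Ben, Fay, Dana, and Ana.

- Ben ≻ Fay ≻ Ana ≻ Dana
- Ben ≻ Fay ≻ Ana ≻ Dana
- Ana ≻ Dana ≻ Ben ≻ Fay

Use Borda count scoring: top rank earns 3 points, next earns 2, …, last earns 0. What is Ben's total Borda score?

7

Borda scores:
  Ben: 3 + 3 + 1 = 7
  Fay: 2 + 2 + 0 = 4
  Dana: 0 + 0 + 2 = 2
  Ana: 1 + 1 + 3 = 5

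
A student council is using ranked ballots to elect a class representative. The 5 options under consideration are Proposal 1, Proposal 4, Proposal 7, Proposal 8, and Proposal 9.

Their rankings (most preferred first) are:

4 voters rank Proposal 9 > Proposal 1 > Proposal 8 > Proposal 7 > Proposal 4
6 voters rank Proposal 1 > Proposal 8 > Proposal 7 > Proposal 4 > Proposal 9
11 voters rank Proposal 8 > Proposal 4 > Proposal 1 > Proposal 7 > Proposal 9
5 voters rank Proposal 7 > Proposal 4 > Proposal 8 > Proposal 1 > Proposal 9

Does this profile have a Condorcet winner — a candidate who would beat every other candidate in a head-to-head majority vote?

Yes

Head-to-head results (26 voters total):
Proposal 1 vs Proposal 4: Proposal 4 wins 16–10.
Proposal 1 vs Proposal 7: Proposal 1 wins 21–5.
Proposal 1 vs Proposal 8: Proposal 8 wins 16–10.
Proposal 1 vs Proposal 9: Proposal 1 wins 22–4.
Proposal 4 vs Proposal 7: Proposal 7 wins 15–11.
Proposal 4 vs Proposal 8: Proposal 8 wins 21–5.
Proposal 4 vs Proposal 9: Proposal 4 wins 22–4.
Proposal 7 vs Proposal 8: Proposal 8 wins 21–5.
Proposal 7 vs Proposal 9: Proposal 7 wins 22–4.
Proposal 8 vs Proposal 9: Proposal 8 wins 22–4.
Proposal 8 beats each rival — Proposal 1 (16–10), Proposal 4 (21–5), Proposal 7 (21–5), Proposal 9 (22–4) — so Proposal 8 is the Condorcet winner.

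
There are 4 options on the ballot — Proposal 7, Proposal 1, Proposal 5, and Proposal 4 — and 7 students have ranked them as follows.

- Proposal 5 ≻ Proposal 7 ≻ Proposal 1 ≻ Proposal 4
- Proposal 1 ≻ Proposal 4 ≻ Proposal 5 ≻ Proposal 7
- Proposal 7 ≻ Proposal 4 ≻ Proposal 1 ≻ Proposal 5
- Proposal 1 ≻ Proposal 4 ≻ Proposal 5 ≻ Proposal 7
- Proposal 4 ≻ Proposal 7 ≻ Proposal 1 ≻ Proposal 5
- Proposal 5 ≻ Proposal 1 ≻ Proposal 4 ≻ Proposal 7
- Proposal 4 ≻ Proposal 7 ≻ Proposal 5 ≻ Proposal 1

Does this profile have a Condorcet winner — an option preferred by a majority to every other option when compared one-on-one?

Head-to-head results (7 voters total):
Proposal 7 vs Proposal 1: Proposal 7 wins 4–3.
Proposal 7 vs Proposal 5: Proposal 5 wins 4–3.
Proposal 7 vs Proposal 4: Proposal 4 wins 5–2.
Proposal 1 vs Proposal 5: Proposal 1 wins 4–3.
Proposal 1 vs Proposal 4: Proposal 1 wins 4–3.
Proposal 5 vs Proposal 4: Proposal 4 wins 5–2.
No candidate beats all others: Proposal 7 beats Proposal 1 beats Proposal 5 beats Proposal 7, a majority cycle.

No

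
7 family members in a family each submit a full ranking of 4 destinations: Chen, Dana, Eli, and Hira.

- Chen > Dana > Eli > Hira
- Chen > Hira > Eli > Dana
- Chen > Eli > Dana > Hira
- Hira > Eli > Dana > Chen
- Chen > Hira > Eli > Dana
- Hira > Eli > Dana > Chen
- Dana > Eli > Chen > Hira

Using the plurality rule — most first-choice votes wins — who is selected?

First-place vote totals:
  Chen: 4
  Dana: 1
  Eli: 0
  Hira: 2
Chen has the most first-place votes.

Chen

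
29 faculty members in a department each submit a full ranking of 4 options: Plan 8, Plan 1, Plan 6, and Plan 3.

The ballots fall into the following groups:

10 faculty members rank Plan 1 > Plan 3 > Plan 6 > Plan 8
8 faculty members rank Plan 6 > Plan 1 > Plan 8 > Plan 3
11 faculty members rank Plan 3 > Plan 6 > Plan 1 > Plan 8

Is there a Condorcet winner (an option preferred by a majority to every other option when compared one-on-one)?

No

Head-to-head results (29 voters total):
Plan 8 vs Plan 1: Plan 1 wins 29–0.
Plan 8 vs Plan 6: Plan 6 wins 29–0.
Plan 8 vs Plan 3: Plan 3 wins 21–8.
Plan 1 vs Plan 6: Plan 6 wins 19–10.
Plan 1 vs Plan 3: Plan 1 wins 18–11.
Plan 6 vs Plan 3: Plan 3 wins 21–8.
No candidate beats all others: Plan 1 beats Plan 3 beats Plan 6 beats Plan 1, a majority cycle.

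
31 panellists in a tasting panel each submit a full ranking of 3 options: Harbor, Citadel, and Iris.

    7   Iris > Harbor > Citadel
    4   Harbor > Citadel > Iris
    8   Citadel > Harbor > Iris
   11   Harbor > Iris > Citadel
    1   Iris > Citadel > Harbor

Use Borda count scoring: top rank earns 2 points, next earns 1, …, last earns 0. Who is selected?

Borda scores:
  Harbor: 7·1 + 4·2 + 8·1 + 11·2 + 0 = 45
  Citadel: 7·0 + 4·1 + 8·2 + 11·0 + 1 = 21
  Iris: 7·2 + 4·0 + 8·0 + 11·1 + 2 = 27
Harbor has the highest total.

Harbor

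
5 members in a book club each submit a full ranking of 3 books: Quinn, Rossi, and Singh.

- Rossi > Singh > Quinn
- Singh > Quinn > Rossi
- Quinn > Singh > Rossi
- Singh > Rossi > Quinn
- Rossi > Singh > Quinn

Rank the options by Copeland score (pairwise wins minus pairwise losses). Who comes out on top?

Pairwise results:
  Quinn vs Rossi: Rossi wins 3–2.
  Quinn vs Singh: Singh wins 4–1.
  Rossi vs Singh: Singh wins 3–2.
Copeland scores (wins − losses):
  Quinn: 0 − 2 = -2
  Rossi: 1 − 1 = 0
  Singh: 2 − 0 = 2
Singh has the best Copeland score.

Singh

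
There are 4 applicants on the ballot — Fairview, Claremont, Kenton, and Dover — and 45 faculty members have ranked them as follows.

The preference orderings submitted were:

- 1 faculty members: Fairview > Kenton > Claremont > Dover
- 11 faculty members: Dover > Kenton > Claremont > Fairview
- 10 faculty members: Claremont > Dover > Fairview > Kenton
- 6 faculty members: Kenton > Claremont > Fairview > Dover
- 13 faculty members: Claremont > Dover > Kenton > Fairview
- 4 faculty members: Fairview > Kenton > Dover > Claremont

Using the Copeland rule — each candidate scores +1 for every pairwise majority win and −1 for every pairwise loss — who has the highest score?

Claremont

Pairwise results:
  Fairview vs Claremont: Claremont wins 40–5.
  Fairview vs Kenton: Kenton wins 30–15.
  Fairview vs Dover: Dover wins 34–11.
  Claremont vs Kenton: Claremont wins 23–22.
  Claremont vs Dover: Claremont wins 30–15.
  Kenton vs Dover: Dover wins 34–11.
Copeland scores (wins − losses):
  Fairview: 0 − 3 = -3
  Claremont: 3 − 0 = 3
  Kenton: 1 − 2 = -1
  Dover: 2 − 1 = 1
Claremont has the best Copeland score.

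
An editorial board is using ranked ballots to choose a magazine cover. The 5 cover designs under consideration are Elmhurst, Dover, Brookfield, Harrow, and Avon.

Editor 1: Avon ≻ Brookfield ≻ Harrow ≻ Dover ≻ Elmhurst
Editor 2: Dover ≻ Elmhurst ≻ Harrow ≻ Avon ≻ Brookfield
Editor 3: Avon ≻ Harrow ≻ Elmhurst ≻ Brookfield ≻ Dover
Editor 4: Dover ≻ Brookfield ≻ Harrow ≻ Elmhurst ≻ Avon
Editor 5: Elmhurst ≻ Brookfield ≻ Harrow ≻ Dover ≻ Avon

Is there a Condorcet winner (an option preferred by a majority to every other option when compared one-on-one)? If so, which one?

Head-to-head results (5 voters total):
Elmhurst vs Dover: Dover wins 3–2.
Elmhurst vs Brookfield: Elmhurst wins 3–2.
Elmhurst vs Harrow: Harrow wins 3–2.
Elmhurst vs Avon: Elmhurst wins 3–2.
Dover vs Brookfield: Brookfield wins 3–2.
Dover vs Harrow: Harrow wins 3–2.
Dover vs Avon: Dover wins 3–2.
Brookfield vs Harrow: Brookfield wins 3–2.
Brookfield vs Avon: Avon wins 3–2.
Harrow vs Avon: Harrow wins 3–2.
No candidate beats all others: Elmhurst beats Brookfield beats Dover beats Elmhurst, a majority cycle.

There is no Condorcet winner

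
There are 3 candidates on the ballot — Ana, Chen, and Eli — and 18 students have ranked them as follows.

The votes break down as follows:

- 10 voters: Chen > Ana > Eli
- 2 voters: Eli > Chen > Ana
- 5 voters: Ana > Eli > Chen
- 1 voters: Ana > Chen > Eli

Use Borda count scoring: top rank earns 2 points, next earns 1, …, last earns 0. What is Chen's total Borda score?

23

Borda scores:
  Ana: 10·1 + 2·0 + 5·2 + 2 = 22
  Chen: 10·2 + 2·1 + 5·0 + 1 = 23
  Eli: 10·0 + 2·2 + 5·1 + 0 = 9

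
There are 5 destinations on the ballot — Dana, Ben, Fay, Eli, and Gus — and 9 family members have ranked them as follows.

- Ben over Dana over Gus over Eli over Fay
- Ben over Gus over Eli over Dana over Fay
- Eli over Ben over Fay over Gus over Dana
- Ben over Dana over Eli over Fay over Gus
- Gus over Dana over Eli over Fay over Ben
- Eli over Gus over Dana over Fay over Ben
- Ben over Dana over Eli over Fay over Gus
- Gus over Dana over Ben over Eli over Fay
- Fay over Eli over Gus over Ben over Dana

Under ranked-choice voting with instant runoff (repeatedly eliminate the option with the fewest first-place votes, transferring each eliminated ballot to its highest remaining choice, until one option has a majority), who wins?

Ben

Round 1: Ben 4, Eli 2, Gus 2, Fay 1, Dana 0. Dana has the fewest and is eliminated.
Round 2: Ben 4, Eli 2, Gus 2, Fay 1. Fay has the fewest and is eliminated.
Round 3: Ben 4, Eli 3, Gus 2. Gus has the fewest and is eliminated.
Round 4: Ben 5, Eli 4. Ben has a majority.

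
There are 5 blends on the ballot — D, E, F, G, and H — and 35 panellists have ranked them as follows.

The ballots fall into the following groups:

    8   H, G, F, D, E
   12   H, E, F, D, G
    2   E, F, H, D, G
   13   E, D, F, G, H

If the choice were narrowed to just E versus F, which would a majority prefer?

E

Ballots ranking E above F: 12+2+13 = 27.
Ballots ranking F above E: 8.
E wins the head-to-head, 27–8.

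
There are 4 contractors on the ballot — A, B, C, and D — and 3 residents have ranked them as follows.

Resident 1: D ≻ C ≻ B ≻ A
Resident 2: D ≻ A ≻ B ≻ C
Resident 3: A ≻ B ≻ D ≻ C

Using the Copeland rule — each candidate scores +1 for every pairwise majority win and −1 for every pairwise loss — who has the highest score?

Pairwise results:
  A vs B: A wins 2–1.
  A vs C: A wins 2–1.
  A vs D: D wins 2–1.
  B vs C: B wins 2–1.
  B vs D: D wins 2–1.
  C vs D: D wins 3–0.
Copeland scores (wins − losses):
  A: 2 − 1 = 1
  B: 1 − 2 = -1
  C: 0 − 3 = -3
  D: 3 − 0 = 3
D has the best Copeland score.

D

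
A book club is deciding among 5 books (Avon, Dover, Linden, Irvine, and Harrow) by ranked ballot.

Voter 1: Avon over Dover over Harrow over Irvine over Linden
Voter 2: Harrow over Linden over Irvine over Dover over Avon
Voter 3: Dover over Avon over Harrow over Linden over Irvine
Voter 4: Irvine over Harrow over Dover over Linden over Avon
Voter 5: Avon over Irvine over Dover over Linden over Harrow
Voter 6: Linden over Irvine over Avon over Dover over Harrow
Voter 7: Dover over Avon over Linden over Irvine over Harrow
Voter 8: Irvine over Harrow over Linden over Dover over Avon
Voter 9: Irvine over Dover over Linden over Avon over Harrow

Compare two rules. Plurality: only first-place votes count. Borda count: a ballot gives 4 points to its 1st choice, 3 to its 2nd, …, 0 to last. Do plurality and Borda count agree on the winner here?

Plurality first-place counts: Avon 2, Dover 2, Linden 1, Irvine 3, Harrow 1 → Irvine.
Borda totals: Avon 17, Dover 21, Linden 16, Irvine 22, Harrow 14 → Irvine.
The two rules agree on Irvine.

Yes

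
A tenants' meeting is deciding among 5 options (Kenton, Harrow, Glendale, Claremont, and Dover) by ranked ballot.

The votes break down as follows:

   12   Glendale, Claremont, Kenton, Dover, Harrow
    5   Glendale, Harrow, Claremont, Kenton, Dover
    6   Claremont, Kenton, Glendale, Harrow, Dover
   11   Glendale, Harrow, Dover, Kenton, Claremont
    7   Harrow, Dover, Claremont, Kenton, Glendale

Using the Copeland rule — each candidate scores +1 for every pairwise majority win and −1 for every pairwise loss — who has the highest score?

Glendale

Pairwise results:
  Kenton vs Harrow: Harrow wins 23–18.
  Kenton vs Glendale: Glendale wins 28–13.
  Kenton vs Claremont: Claremont wins 30–11.
  Kenton vs Dover: Kenton wins 23–18.
  Harrow vs Glendale: Glendale wins 34–7.
  Harrow vs Claremont: Harrow wins 23–18.
  Harrow vs Dover: Harrow wins 29–12.
  Glendale vs Claremont: Glendale wins 28–13.
  Glendale vs Dover: Glendale wins 34–7.
  Claremont vs Dover: Claremont wins 23–18.
Copeland scores (wins − losses):
  Kenton: 1 − 3 = -2
  Harrow: 3 − 1 = 2
  Glendale: 4 − 0 = 4
  Claremont: 2 − 2 = 0
  Dover: 0 − 4 = -4
Glendale has the best Copeland score.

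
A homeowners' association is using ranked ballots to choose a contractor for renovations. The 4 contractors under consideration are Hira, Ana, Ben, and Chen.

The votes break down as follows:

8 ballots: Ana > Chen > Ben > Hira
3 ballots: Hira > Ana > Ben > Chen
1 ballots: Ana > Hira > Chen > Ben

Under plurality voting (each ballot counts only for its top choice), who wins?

Ana

First-place vote totals:
  Hira: 3
  Ana: 9
  Ben: 0
  Chen: 0
Ana has the most first-place votes.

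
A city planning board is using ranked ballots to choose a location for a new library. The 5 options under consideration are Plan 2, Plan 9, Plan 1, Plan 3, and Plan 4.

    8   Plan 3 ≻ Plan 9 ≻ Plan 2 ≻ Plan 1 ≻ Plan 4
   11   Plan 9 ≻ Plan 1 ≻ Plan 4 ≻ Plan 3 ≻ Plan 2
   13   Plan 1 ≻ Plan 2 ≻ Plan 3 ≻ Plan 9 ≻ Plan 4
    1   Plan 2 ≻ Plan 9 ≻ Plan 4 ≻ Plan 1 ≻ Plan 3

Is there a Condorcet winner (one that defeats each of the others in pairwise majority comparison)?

No

Head-to-head results (33 voters total):
Plan 2 vs Plan 9: Plan 9 wins 19–14.
Plan 2 vs Plan 1: Plan 1 wins 24–9.
Plan 2 vs Plan 3: Plan 3 wins 19–14.
Plan 2 vs Plan 4: Plan 2 wins 22–11.
Plan 9 vs Plan 1: Plan 9 wins 20–13.
Plan 9 vs Plan 3: Plan 3 wins 21–12.
Plan 9 vs Plan 4: Plan 9 wins 33–0.
Plan 1 vs Plan 3: Plan 1 wins 25–8.
Plan 1 vs Plan 4: Plan 1 wins 32–1.
Plan 3 vs Plan 4: Plan 3 wins 21–12.
No candidate beats all others: Plan 9 beats Plan 1 beats Plan 3 beats Plan 9, a majority cycle.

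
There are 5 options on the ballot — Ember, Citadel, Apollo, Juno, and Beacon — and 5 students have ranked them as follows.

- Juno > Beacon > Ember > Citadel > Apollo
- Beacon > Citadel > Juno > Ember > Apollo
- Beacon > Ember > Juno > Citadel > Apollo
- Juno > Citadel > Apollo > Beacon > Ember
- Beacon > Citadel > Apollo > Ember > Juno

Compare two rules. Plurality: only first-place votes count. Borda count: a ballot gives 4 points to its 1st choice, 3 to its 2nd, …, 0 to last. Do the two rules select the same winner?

Plurality first-place counts: Ember 0, Citadel 0, Apollo 0, Juno 2, Beacon 3 → Beacon.
Borda totals: Ember 7, Citadel 11, Apollo 4, Juno 12, Beacon 16 → Beacon.
The two rules agree on Beacon.

Yes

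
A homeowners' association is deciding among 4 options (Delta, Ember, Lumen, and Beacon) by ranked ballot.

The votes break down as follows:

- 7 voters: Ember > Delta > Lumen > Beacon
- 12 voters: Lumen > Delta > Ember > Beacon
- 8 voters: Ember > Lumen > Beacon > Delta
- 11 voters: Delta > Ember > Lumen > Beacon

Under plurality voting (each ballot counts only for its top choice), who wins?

First-place vote totals:
  Delta: 11
  Ember: 15
  Lumen: 12
  Beacon: 0
Ember has the most first-place votes.

Ember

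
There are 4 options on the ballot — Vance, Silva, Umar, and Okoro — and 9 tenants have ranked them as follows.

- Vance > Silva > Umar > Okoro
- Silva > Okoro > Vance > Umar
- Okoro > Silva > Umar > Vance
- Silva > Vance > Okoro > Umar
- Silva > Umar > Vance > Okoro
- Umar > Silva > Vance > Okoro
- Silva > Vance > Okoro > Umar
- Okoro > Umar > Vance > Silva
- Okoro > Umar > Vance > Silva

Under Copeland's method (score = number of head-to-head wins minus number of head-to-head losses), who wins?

Pairwise results:
  Vance vs Silva: Silva wins 6–3.
  Vance vs Umar: Umar wins 5–4.
  Vance vs Okoro: Vance wins 5–4.
  Silva vs Umar: Silva wins 6–3.
  Silva vs Okoro: Silva wins 6–3.
  Umar vs Okoro: Okoro wins 6–3.
Copeland scores (wins − losses):
  Vance: 1 − 2 = -1
  Silva: 3 − 0 = 3
  Umar: 1 − 2 = -1
  Okoro: 1 − 2 = -1
Silva has the best Copeland score.

Silva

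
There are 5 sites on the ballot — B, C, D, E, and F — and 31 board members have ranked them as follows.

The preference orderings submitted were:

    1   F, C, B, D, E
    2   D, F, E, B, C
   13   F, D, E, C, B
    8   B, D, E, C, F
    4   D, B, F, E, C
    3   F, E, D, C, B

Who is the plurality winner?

First-place vote totals:
  B: 8
  C: 0
  D: 6
  E: 0
  F: 17
F has the most first-place votes.

F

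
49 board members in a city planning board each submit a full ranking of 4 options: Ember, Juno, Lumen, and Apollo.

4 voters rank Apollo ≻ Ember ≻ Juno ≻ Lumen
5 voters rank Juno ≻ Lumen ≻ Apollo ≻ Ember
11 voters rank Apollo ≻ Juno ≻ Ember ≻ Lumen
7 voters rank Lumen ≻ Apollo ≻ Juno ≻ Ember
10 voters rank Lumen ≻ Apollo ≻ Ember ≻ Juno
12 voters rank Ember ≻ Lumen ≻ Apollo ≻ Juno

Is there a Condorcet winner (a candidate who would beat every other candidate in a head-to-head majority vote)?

Head-to-head results (49 voters total):
Ember vs Juno: Ember wins 26–23.
Ember vs Lumen: Ember wins 27–22.
Ember vs Apollo: Apollo wins 37–12.
Juno vs Lumen: Lumen wins 29–20.
Juno vs Apollo: Apollo wins 44–5.
Lumen vs Apollo: Lumen wins 34–15.
No candidate beats all others: Ember beats Lumen beats Apollo beats Ember, a majority cycle.

No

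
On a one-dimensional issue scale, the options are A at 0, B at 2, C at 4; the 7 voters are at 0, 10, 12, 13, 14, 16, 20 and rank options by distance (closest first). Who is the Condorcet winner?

C

With single-peaked preferences on a line, the Condorcet winner is the candidate closest to the median voter.
The median voter (position 13) is closest to C at 4.
Check: C vs B — voters closer to C: 6 of 7.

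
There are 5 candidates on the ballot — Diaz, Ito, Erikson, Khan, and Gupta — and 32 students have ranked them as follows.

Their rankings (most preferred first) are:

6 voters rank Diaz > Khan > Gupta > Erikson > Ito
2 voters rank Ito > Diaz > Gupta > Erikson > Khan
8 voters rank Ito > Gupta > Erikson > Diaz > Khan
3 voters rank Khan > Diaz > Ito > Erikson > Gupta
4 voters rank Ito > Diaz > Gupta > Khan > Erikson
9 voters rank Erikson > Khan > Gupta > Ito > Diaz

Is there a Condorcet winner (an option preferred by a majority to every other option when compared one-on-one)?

No

Head-to-head results (32 voters total):
Diaz vs Ito: Ito wins 23–9.
Diaz vs Erikson: Erikson wins 17–15.
Diaz vs Khan: Diaz wins 20–12.
Diaz vs Gupta: Gupta wins 17–15.
Ito vs Erikson: Ito wins 17–15.
Ito vs Khan: Khan wins 18–14.
Ito vs Gupta: Ito wins 17–15.
Erikson vs Khan: Erikson wins 19–13.
Erikson vs Gupta: Gupta wins 20–12.
Khan vs Gupta: Khan wins 18–14.
No candidate beats all others: Diaz beats Khan beats Ito beats Diaz, a majority cycle.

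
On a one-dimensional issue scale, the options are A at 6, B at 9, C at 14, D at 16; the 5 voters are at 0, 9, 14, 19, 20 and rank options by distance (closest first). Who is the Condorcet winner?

With single-peaked preferences on a line, the Condorcet winner is the candidate closest to the median voter.
The median voter (position 14) is closest to C at 14.
Check: C vs B — voters closer to C: 3 of 5.

C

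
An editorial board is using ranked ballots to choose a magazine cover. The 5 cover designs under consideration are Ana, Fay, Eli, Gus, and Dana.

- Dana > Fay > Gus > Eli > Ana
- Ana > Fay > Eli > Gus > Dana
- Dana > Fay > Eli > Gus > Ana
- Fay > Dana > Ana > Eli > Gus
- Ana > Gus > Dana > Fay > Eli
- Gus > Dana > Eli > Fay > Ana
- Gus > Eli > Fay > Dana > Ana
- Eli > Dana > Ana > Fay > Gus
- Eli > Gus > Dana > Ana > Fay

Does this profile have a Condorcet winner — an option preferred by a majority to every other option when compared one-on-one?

No

Head-to-head results (9 voters total):
Ana vs Fay: Fay wins 5–4.
Ana vs Eli: Eli wins 6–3.
Ana vs Gus: Gus wins 5–4.
Ana vs Dana: Dana wins 7–2.
Fay vs Eli: Fay wins 5–4.
Fay vs Gus: Fay wins 5–4.
Fay vs Dana: Dana wins 6–3.
Eli vs Gus: Eli wins 5–4.
Eli vs Dana: Dana wins 5–4.
Gus vs Dana: Gus wins 5–4.
No candidate beats all others: Fay beats Gus beats Dana beats Fay, a majority cycle.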